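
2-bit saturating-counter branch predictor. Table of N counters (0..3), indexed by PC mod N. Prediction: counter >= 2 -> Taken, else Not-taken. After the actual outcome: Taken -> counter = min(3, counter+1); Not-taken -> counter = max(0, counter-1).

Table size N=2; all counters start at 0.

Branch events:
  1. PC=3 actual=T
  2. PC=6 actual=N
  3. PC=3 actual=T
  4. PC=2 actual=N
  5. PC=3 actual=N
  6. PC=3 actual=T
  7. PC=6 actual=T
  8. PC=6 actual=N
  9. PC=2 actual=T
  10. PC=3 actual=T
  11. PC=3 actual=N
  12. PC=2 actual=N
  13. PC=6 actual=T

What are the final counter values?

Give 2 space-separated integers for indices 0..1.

Answer: 1 2

Derivation:
Ev 1: PC=3 idx=1 pred=N actual=T -> ctr[1]=1
Ev 2: PC=6 idx=0 pred=N actual=N -> ctr[0]=0
Ev 3: PC=3 idx=1 pred=N actual=T -> ctr[1]=2
Ev 4: PC=2 idx=0 pred=N actual=N -> ctr[0]=0
Ev 5: PC=3 idx=1 pred=T actual=N -> ctr[1]=1
Ev 6: PC=3 idx=1 pred=N actual=T -> ctr[1]=2
Ev 7: PC=6 idx=0 pred=N actual=T -> ctr[0]=1
Ev 8: PC=6 idx=0 pred=N actual=N -> ctr[0]=0
Ev 9: PC=2 idx=0 pred=N actual=T -> ctr[0]=1
Ev 10: PC=3 idx=1 pred=T actual=T -> ctr[1]=3
Ev 11: PC=3 idx=1 pred=T actual=N -> ctr[1]=2
Ev 12: PC=2 idx=0 pred=N actual=N -> ctr[0]=0
Ev 13: PC=6 idx=0 pred=N actual=T -> ctr[0]=1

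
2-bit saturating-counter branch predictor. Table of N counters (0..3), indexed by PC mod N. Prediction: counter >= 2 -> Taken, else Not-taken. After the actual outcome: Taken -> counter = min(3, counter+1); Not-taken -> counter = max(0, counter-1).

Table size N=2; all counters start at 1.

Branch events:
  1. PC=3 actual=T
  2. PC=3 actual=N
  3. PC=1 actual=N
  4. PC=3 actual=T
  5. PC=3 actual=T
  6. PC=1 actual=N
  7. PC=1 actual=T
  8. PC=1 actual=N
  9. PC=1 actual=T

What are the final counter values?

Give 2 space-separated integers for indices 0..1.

Ev 1: PC=3 idx=1 pred=N actual=T -> ctr[1]=2
Ev 2: PC=3 idx=1 pred=T actual=N -> ctr[1]=1
Ev 3: PC=1 idx=1 pred=N actual=N -> ctr[1]=0
Ev 4: PC=3 idx=1 pred=N actual=T -> ctr[1]=1
Ev 5: PC=3 idx=1 pred=N actual=T -> ctr[1]=2
Ev 6: PC=1 idx=1 pred=T actual=N -> ctr[1]=1
Ev 7: PC=1 idx=1 pred=N actual=T -> ctr[1]=2
Ev 8: PC=1 idx=1 pred=T actual=N -> ctr[1]=1
Ev 9: PC=1 idx=1 pred=N actual=T -> ctr[1]=2

Answer: 1 2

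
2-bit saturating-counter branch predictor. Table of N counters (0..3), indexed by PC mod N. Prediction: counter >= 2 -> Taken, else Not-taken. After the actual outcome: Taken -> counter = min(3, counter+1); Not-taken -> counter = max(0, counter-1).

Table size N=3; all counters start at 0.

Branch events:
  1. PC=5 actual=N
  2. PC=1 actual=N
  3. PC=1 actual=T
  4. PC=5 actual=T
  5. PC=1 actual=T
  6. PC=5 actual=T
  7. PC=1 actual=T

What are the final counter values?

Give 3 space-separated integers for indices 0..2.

Answer: 0 3 2

Derivation:
Ev 1: PC=5 idx=2 pred=N actual=N -> ctr[2]=0
Ev 2: PC=1 idx=1 pred=N actual=N -> ctr[1]=0
Ev 3: PC=1 idx=1 pred=N actual=T -> ctr[1]=1
Ev 4: PC=5 idx=2 pred=N actual=T -> ctr[2]=1
Ev 5: PC=1 idx=1 pred=N actual=T -> ctr[1]=2
Ev 6: PC=5 idx=2 pred=N actual=T -> ctr[2]=2
Ev 7: PC=1 idx=1 pred=T actual=T -> ctr[1]=3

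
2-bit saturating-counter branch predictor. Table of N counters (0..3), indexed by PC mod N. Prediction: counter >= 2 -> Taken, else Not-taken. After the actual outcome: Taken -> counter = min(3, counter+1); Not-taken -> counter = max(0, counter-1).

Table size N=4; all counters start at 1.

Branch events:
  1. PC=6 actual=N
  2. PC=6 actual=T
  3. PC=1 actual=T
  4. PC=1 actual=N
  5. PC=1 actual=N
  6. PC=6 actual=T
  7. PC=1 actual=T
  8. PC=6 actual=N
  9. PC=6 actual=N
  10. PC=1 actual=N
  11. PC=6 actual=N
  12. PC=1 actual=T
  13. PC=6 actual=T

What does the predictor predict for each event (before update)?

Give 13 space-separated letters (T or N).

Ev 1: PC=6 idx=2 pred=N actual=N -> ctr[2]=0
Ev 2: PC=6 idx=2 pred=N actual=T -> ctr[2]=1
Ev 3: PC=1 idx=1 pred=N actual=T -> ctr[1]=2
Ev 4: PC=1 idx=1 pred=T actual=N -> ctr[1]=1
Ev 5: PC=1 idx=1 pred=N actual=N -> ctr[1]=0
Ev 6: PC=6 idx=2 pred=N actual=T -> ctr[2]=2
Ev 7: PC=1 idx=1 pred=N actual=T -> ctr[1]=1
Ev 8: PC=6 idx=2 pred=T actual=N -> ctr[2]=1
Ev 9: PC=6 idx=2 pred=N actual=N -> ctr[2]=0
Ev 10: PC=1 idx=1 pred=N actual=N -> ctr[1]=0
Ev 11: PC=6 idx=2 pred=N actual=N -> ctr[2]=0
Ev 12: PC=1 idx=1 pred=N actual=T -> ctr[1]=1
Ev 13: PC=6 idx=2 pred=N actual=T -> ctr[2]=1

Answer: N N N T N N N T N N N N N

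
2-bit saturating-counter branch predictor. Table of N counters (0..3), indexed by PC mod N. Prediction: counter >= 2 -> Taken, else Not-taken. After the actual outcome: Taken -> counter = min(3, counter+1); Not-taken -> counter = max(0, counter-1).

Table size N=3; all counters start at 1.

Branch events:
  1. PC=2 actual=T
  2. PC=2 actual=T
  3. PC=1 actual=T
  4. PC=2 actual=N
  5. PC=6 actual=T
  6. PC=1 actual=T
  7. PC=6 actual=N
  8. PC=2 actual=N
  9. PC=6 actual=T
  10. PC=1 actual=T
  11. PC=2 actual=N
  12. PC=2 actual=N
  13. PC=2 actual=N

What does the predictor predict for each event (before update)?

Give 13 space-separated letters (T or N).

Answer: N T N T N T T T N T N N N

Derivation:
Ev 1: PC=2 idx=2 pred=N actual=T -> ctr[2]=2
Ev 2: PC=2 idx=2 pred=T actual=T -> ctr[2]=3
Ev 3: PC=1 idx=1 pred=N actual=T -> ctr[1]=2
Ev 4: PC=2 idx=2 pred=T actual=N -> ctr[2]=2
Ev 5: PC=6 idx=0 pred=N actual=T -> ctr[0]=2
Ev 6: PC=1 idx=1 pred=T actual=T -> ctr[1]=3
Ev 7: PC=6 idx=0 pred=T actual=N -> ctr[0]=1
Ev 8: PC=2 idx=2 pred=T actual=N -> ctr[2]=1
Ev 9: PC=6 idx=0 pred=N actual=T -> ctr[0]=2
Ev 10: PC=1 idx=1 pred=T actual=T -> ctr[1]=3
Ev 11: PC=2 idx=2 pred=N actual=N -> ctr[2]=0
Ev 12: PC=2 idx=2 pred=N actual=N -> ctr[2]=0
Ev 13: PC=2 idx=2 pred=N actual=N -> ctr[2]=0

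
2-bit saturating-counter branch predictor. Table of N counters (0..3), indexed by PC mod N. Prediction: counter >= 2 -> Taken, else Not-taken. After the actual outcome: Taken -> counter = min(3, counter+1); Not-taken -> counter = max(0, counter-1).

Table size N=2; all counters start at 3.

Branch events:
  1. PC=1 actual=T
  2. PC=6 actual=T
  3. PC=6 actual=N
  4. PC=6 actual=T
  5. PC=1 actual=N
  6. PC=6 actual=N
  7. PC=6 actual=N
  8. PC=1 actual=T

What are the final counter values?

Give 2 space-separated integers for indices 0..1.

Ev 1: PC=1 idx=1 pred=T actual=T -> ctr[1]=3
Ev 2: PC=6 idx=0 pred=T actual=T -> ctr[0]=3
Ev 3: PC=6 idx=0 pred=T actual=N -> ctr[0]=2
Ev 4: PC=6 idx=0 pred=T actual=T -> ctr[0]=3
Ev 5: PC=1 idx=1 pred=T actual=N -> ctr[1]=2
Ev 6: PC=6 idx=0 pred=T actual=N -> ctr[0]=2
Ev 7: PC=6 idx=0 pred=T actual=N -> ctr[0]=1
Ev 8: PC=1 idx=1 pred=T actual=T -> ctr[1]=3

Answer: 1 3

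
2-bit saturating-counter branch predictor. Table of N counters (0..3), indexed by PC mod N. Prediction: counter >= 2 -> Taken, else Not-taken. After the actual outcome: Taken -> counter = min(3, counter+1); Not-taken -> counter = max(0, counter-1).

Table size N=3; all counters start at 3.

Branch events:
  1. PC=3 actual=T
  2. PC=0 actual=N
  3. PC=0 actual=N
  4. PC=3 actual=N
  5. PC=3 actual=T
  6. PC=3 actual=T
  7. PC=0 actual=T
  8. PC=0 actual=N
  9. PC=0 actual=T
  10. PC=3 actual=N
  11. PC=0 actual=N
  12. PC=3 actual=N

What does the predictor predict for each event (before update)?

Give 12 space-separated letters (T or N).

Answer: T T T N N N T T T T T N

Derivation:
Ev 1: PC=3 idx=0 pred=T actual=T -> ctr[0]=3
Ev 2: PC=0 idx=0 pred=T actual=N -> ctr[0]=2
Ev 3: PC=0 idx=0 pred=T actual=N -> ctr[0]=1
Ev 4: PC=3 idx=0 pred=N actual=N -> ctr[0]=0
Ev 5: PC=3 idx=0 pred=N actual=T -> ctr[0]=1
Ev 6: PC=3 idx=0 pred=N actual=T -> ctr[0]=2
Ev 7: PC=0 idx=0 pred=T actual=T -> ctr[0]=3
Ev 8: PC=0 idx=0 pred=T actual=N -> ctr[0]=2
Ev 9: PC=0 idx=0 pred=T actual=T -> ctr[0]=3
Ev 10: PC=3 idx=0 pred=T actual=N -> ctr[0]=2
Ev 11: PC=0 idx=0 pred=T actual=N -> ctr[0]=1
Ev 12: PC=3 idx=0 pred=N actual=N -> ctr[0]=0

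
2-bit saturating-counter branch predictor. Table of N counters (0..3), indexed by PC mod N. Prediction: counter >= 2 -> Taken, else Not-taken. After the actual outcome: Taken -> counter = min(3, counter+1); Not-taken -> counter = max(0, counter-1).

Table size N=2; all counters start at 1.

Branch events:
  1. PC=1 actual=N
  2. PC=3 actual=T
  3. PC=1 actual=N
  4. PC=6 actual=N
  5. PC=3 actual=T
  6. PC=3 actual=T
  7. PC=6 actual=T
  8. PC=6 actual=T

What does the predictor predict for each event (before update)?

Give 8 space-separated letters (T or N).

Answer: N N N N N N N N

Derivation:
Ev 1: PC=1 idx=1 pred=N actual=N -> ctr[1]=0
Ev 2: PC=3 idx=1 pred=N actual=T -> ctr[1]=1
Ev 3: PC=1 idx=1 pred=N actual=N -> ctr[1]=0
Ev 4: PC=6 idx=0 pred=N actual=N -> ctr[0]=0
Ev 5: PC=3 idx=1 pred=N actual=T -> ctr[1]=1
Ev 6: PC=3 idx=1 pred=N actual=T -> ctr[1]=2
Ev 7: PC=6 idx=0 pred=N actual=T -> ctr[0]=1
Ev 8: PC=6 idx=0 pred=N actual=T -> ctr[0]=2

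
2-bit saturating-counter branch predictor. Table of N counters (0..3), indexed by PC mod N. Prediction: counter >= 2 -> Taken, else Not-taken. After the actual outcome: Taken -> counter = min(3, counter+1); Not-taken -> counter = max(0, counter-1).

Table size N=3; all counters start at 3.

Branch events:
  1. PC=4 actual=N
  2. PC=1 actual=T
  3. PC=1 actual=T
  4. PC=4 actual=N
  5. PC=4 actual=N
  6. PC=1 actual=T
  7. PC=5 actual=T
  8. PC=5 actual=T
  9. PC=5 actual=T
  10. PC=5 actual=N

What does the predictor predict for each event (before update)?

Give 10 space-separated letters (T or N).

Answer: T T T T T N T T T T

Derivation:
Ev 1: PC=4 idx=1 pred=T actual=N -> ctr[1]=2
Ev 2: PC=1 idx=1 pred=T actual=T -> ctr[1]=3
Ev 3: PC=1 idx=1 pred=T actual=T -> ctr[1]=3
Ev 4: PC=4 idx=1 pred=T actual=N -> ctr[1]=2
Ev 5: PC=4 idx=1 pred=T actual=N -> ctr[1]=1
Ev 6: PC=1 idx=1 pred=N actual=T -> ctr[1]=2
Ev 7: PC=5 idx=2 pred=T actual=T -> ctr[2]=3
Ev 8: PC=5 idx=2 pred=T actual=T -> ctr[2]=3
Ev 9: PC=5 idx=2 pred=T actual=T -> ctr[2]=3
Ev 10: PC=5 idx=2 pred=T actual=N -> ctr[2]=2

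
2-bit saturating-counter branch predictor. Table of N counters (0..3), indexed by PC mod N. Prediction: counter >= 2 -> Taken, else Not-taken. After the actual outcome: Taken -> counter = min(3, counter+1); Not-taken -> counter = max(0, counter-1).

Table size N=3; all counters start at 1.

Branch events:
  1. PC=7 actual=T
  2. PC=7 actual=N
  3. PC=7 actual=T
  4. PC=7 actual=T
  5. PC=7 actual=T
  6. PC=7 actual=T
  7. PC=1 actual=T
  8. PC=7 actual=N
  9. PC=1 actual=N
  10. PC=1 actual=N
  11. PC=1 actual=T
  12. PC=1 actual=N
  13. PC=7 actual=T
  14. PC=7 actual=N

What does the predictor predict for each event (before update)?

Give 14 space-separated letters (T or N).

Ev 1: PC=7 idx=1 pred=N actual=T -> ctr[1]=2
Ev 2: PC=7 idx=1 pred=T actual=N -> ctr[1]=1
Ev 3: PC=7 idx=1 pred=N actual=T -> ctr[1]=2
Ev 4: PC=7 idx=1 pred=T actual=T -> ctr[1]=3
Ev 5: PC=7 idx=1 pred=T actual=T -> ctr[1]=3
Ev 6: PC=7 idx=1 pred=T actual=T -> ctr[1]=3
Ev 7: PC=1 idx=1 pred=T actual=T -> ctr[1]=3
Ev 8: PC=7 idx=1 pred=T actual=N -> ctr[1]=2
Ev 9: PC=1 idx=1 pred=T actual=N -> ctr[1]=1
Ev 10: PC=1 idx=1 pred=N actual=N -> ctr[1]=0
Ev 11: PC=1 idx=1 pred=N actual=T -> ctr[1]=1
Ev 12: PC=1 idx=1 pred=N actual=N -> ctr[1]=0
Ev 13: PC=7 idx=1 pred=N actual=T -> ctr[1]=1
Ev 14: PC=7 idx=1 pred=N actual=N -> ctr[1]=0

Answer: N T N T T T T T T N N N N N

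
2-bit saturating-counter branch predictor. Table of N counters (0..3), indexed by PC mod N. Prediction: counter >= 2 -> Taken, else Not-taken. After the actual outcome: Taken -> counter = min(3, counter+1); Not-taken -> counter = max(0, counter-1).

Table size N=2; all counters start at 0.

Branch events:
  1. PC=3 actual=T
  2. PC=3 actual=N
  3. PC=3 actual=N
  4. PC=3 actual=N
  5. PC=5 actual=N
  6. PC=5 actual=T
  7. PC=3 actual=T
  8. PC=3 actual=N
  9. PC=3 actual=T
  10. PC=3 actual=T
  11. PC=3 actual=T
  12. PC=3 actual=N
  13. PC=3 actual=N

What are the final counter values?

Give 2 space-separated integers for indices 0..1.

Answer: 0 1

Derivation:
Ev 1: PC=3 idx=1 pred=N actual=T -> ctr[1]=1
Ev 2: PC=3 idx=1 pred=N actual=N -> ctr[1]=0
Ev 3: PC=3 idx=1 pred=N actual=N -> ctr[1]=0
Ev 4: PC=3 idx=1 pred=N actual=N -> ctr[1]=0
Ev 5: PC=5 idx=1 pred=N actual=N -> ctr[1]=0
Ev 6: PC=5 idx=1 pred=N actual=T -> ctr[1]=1
Ev 7: PC=3 idx=1 pred=N actual=T -> ctr[1]=2
Ev 8: PC=3 idx=1 pred=T actual=N -> ctr[1]=1
Ev 9: PC=3 idx=1 pred=N actual=T -> ctr[1]=2
Ev 10: PC=3 idx=1 pred=T actual=T -> ctr[1]=3
Ev 11: PC=3 idx=1 pred=T actual=T -> ctr[1]=3
Ev 12: PC=3 idx=1 pred=T actual=N -> ctr[1]=2
Ev 13: PC=3 idx=1 pred=T actual=N -> ctr[1]=1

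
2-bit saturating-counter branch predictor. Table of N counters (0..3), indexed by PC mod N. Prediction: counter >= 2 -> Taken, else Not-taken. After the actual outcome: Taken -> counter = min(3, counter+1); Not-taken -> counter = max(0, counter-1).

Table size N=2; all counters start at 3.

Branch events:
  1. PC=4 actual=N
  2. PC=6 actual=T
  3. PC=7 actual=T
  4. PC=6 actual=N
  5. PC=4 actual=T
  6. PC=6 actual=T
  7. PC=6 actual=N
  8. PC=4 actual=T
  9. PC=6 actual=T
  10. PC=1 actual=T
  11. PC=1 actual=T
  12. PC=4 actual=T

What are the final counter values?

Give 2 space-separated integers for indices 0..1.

Answer: 3 3

Derivation:
Ev 1: PC=4 idx=0 pred=T actual=N -> ctr[0]=2
Ev 2: PC=6 idx=0 pred=T actual=T -> ctr[0]=3
Ev 3: PC=7 idx=1 pred=T actual=T -> ctr[1]=3
Ev 4: PC=6 idx=0 pred=T actual=N -> ctr[0]=2
Ev 5: PC=4 idx=0 pred=T actual=T -> ctr[0]=3
Ev 6: PC=6 idx=0 pred=T actual=T -> ctr[0]=3
Ev 7: PC=6 idx=0 pred=T actual=N -> ctr[0]=2
Ev 8: PC=4 idx=0 pred=T actual=T -> ctr[0]=3
Ev 9: PC=6 idx=0 pred=T actual=T -> ctr[0]=3
Ev 10: PC=1 idx=1 pred=T actual=T -> ctr[1]=3
Ev 11: PC=1 idx=1 pred=T actual=T -> ctr[1]=3
Ev 12: PC=4 idx=0 pred=T actual=T -> ctr[0]=3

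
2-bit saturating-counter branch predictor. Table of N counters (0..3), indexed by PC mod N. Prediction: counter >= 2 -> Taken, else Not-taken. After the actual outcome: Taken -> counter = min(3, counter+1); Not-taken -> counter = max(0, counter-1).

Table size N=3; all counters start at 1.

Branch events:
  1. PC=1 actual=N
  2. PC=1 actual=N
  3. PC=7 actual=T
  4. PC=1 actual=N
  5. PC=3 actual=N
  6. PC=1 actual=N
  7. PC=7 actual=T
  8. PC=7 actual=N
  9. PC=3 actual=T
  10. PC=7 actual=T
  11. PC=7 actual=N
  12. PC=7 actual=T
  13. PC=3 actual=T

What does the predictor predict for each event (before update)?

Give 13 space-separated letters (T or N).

Ev 1: PC=1 idx=1 pred=N actual=N -> ctr[1]=0
Ev 2: PC=1 idx=1 pred=N actual=N -> ctr[1]=0
Ev 3: PC=7 idx=1 pred=N actual=T -> ctr[1]=1
Ev 4: PC=1 idx=1 pred=N actual=N -> ctr[1]=0
Ev 5: PC=3 idx=0 pred=N actual=N -> ctr[0]=0
Ev 6: PC=1 idx=1 pred=N actual=N -> ctr[1]=0
Ev 7: PC=7 idx=1 pred=N actual=T -> ctr[1]=1
Ev 8: PC=7 idx=1 pred=N actual=N -> ctr[1]=0
Ev 9: PC=3 idx=0 pred=N actual=T -> ctr[0]=1
Ev 10: PC=7 idx=1 pred=N actual=T -> ctr[1]=1
Ev 11: PC=7 idx=1 pred=N actual=N -> ctr[1]=0
Ev 12: PC=7 idx=1 pred=N actual=T -> ctr[1]=1
Ev 13: PC=3 idx=0 pred=N actual=T -> ctr[0]=2

Answer: N N N N N N N N N N N N N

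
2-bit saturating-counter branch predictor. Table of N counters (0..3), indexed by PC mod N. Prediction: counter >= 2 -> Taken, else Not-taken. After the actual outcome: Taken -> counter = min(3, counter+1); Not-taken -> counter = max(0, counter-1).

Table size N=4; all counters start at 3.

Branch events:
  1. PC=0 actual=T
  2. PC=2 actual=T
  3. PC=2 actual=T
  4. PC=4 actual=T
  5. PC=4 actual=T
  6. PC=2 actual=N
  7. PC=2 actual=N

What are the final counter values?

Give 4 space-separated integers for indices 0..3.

Answer: 3 3 1 3

Derivation:
Ev 1: PC=0 idx=0 pred=T actual=T -> ctr[0]=3
Ev 2: PC=2 idx=2 pred=T actual=T -> ctr[2]=3
Ev 3: PC=2 idx=2 pred=T actual=T -> ctr[2]=3
Ev 4: PC=4 idx=0 pred=T actual=T -> ctr[0]=3
Ev 5: PC=4 idx=0 pred=T actual=T -> ctr[0]=3
Ev 6: PC=2 idx=2 pred=T actual=N -> ctr[2]=2
Ev 7: PC=2 idx=2 pred=T actual=N -> ctr[2]=1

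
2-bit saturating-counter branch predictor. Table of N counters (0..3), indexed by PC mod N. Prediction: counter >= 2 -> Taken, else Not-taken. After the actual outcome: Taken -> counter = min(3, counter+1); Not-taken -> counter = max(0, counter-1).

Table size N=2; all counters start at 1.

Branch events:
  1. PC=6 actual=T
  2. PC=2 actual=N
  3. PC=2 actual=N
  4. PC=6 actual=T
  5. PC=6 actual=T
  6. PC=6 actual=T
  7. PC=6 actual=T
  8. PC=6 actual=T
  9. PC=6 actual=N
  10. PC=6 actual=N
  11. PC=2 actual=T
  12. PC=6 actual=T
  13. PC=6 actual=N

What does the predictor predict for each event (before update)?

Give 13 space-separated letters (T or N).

Ev 1: PC=6 idx=0 pred=N actual=T -> ctr[0]=2
Ev 2: PC=2 idx=0 pred=T actual=N -> ctr[0]=1
Ev 3: PC=2 idx=0 pred=N actual=N -> ctr[0]=0
Ev 4: PC=6 idx=0 pred=N actual=T -> ctr[0]=1
Ev 5: PC=6 idx=0 pred=N actual=T -> ctr[0]=2
Ev 6: PC=6 idx=0 pred=T actual=T -> ctr[0]=3
Ev 7: PC=6 idx=0 pred=T actual=T -> ctr[0]=3
Ev 8: PC=6 idx=0 pred=T actual=T -> ctr[0]=3
Ev 9: PC=6 idx=0 pred=T actual=N -> ctr[0]=2
Ev 10: PC=6 idx=0 pred=T actual=N -> ctr[0]=1
Ev 11: PC=2 idx=0 pred=N actual=T -> ctr[0]=2
Ev 12: PC=6 idx=0 pred=T actual=T -> ctr[0]=3
Ev 13: PC=6 idx=0 pred=T actual=N -> ctr[0]=2

Answer: N T N N N T T T T T N T T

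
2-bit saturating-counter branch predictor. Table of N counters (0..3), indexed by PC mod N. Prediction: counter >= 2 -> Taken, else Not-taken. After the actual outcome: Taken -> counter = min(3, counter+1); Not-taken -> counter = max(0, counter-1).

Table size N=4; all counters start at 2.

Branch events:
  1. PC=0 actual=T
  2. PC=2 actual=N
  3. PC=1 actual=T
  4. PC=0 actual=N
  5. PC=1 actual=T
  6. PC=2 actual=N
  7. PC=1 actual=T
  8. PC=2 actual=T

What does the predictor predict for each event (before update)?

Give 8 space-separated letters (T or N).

Answer: T T T T T N T N

Derivation:
Ev 1: PC=0 idx=0 pred=T actual=T -> ctr[0]=3
Ev 2: PC=2 idx=2 pred=T actual=N -> ctr[2]=1
Ev 3: PC=1 idx=1 pred=T actual=T -> ctr[1]=3
Ev 4: PC=0 idx=0 pred=T actual=N -> ctr[0]=2
Ev 5: PC=1 idx=1 pred=T actual=T -> ctr[1]=3
Ev 6: PC=2 idx=2 pred=N actual=N -> ctr[2]=0
Ev 7: PC=1 idx=1 pred=T actual=T -> ctr[1]=3
Ev 8: PC=2 idx=2 pred=N actual=T -> ctr[2]=1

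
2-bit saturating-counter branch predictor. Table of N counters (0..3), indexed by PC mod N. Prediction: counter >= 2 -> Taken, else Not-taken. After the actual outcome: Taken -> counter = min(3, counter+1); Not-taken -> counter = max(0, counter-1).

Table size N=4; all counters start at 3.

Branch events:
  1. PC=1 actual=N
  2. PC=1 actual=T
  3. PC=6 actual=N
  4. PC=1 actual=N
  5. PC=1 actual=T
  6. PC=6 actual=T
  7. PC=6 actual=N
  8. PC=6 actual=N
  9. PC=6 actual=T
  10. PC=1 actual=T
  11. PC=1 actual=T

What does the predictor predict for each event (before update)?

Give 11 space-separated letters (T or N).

Ev 1: PC=1 idx=1 pred=T actual=N -> ctr[1]=2
Ev 2: PC=1 idx=1 pred=T actual=T -> ctr[1]=3
Ev 3: PC=6 idx=2 pred=T actual=N -> ctr[2]=2
Ev 4: PC=1 idx=1 pred=T actual=N -> ctr[1]=2
Ev 5: PC=1 idx=1 pred=T actual=T -> ctr[1]=3
Ev 6: PC=6 idx=2 pred=T actual=T -> ctr[2]=3
Ev 7: PC=6 idx=2 pred=T actual=N -> ctr[2]=2
Ev 8: PC=6 idx=2 pred=T actual=N -> ctr[2]=1
Ev 9: PC=6 idx=2 pred=N actual=T -> ctr[2]=2
Ev 10: PC=1 idx=1 pred=T actual=T -> ctr[1]=3
Ev 11: PC=1 idx=1 pred=T actual=T -> ctr[1]=3

Answer: T T T T T T T T N T T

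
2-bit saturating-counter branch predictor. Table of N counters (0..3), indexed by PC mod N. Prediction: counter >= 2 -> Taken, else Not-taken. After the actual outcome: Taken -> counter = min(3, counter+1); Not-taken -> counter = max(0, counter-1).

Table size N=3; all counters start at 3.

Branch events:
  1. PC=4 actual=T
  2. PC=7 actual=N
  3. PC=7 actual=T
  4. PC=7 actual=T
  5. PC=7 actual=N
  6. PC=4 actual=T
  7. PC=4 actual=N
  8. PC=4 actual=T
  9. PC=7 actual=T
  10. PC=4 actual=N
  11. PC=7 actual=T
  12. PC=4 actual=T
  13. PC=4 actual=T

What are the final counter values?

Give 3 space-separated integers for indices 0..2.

Ev 1: PC=4 idx=1 pred=T actual=T -> ctr[1]=3
Ev 2: PC=7 idx=1 pred=T actual=N -> ctr[1]=2
Ev 3: PC=7 idx=1 pred=T actual=T -> ctr[1]=3
Ev 4: PC=7 idx=1 pred=T actual=T -> ctr[1]=3
Ev 5: PC=7 idx=1 pred=T actual=N -> ctr[1]=2
Ev 6: PC=4 idx=1 pred=T actual=T -> ctr[1]=3
Ev 7: PC=4 idx=1 pred=T actual=N -> ctr[1]=2
Ev 8: PC=4 idx=1 pred=T actual=T -> ctr[1]=3
Ev 9: PC=7 idx=1 pred=T actual=T -> ctr[1]=3
Ev 10: PC=4 idx=1 pred=T actual=N -> ctr[1]=2
Ev 11: PC=7 idx=1 pred=T actual=T -> ctr[1]=3
Ev 12: PC=4 idx=1 pred=T actual=T -> ctr[1]=3
Ev 13: PC=4 idx=1 pred=T actual=T -> ctr[1]=3

Answer: 3 3 3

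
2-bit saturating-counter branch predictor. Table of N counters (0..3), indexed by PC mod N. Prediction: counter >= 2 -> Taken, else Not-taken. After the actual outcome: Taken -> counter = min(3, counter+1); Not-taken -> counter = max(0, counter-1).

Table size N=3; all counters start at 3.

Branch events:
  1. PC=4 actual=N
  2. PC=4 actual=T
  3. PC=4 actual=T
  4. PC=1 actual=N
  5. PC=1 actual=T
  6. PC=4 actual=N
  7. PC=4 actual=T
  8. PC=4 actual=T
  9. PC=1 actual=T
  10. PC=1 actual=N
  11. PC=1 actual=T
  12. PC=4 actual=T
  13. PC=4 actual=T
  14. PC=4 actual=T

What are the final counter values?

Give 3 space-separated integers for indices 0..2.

Ev 1: PC=4 idx=1 pred=T actual=N -> ctr[1]=2
Ev 2: PC=4 idx=1 pred=T actual=T -> ctr[1]=3
Ev 3: PC=4 idx=1 pred=T actual=T -> ctr[1]=3
Ev 4: PC=1 idx=1 pred=T actual=N -> ctr[1]=2
Ev 5: PC=1 idx=1 pred=T actual=T -> ctr[1]=3
Ev 6: PC=4 idx=1 pred=T actual=N -> ctr[1]=2
Ev 7: PC=4 idx=1 pred=T actual=T -> ctr[1]=3
Ev 8: PC=4 idx=1 pred=T actual=T -> ctr[1]=3
Ev 9: PC=1 idx=1 pred=T actual=T -> ctr[1]=3
Ev 10: PC=1 idx=1 pred=T actual=N -> ctr[1]=2
Ev 11: PC=1 idx=1 pred=T actual=T -> ctr[1]=3
Ev 12: PC=4 idx=1 pred=T actual=T -> ctr[1]=3
Ev 13: PC=4 idx=1 pred=T actual=T -> ctr[1]=3
Ev 14: PC=4 idx=1 pred=T actual=T -> ctr[1]=3

Answer: 3 3 3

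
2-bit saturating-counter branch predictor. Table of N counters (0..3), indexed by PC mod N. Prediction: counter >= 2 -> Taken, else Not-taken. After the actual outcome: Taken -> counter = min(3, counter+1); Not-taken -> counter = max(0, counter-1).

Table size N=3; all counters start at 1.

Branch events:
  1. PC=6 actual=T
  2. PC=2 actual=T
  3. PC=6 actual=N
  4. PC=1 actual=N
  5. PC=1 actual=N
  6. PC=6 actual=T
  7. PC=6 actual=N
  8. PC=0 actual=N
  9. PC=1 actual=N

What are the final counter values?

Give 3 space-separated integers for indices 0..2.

Ev 1: PC=6 idx=0 pred=N actual=T -> ctr[0]=2
Ev 2: PC=2 idx=2 pred=N actual=T -> ctr[2]=2
Ev 3: PC=6 idx=0 pred=T actual=N -> ctr[0]=1
Ev 4: PC=1 idx=1 pred=N actual=N -> ctr[1]=0
Ev 5: PC=1 idx=1 pred=N actual=N -> ctr[1]=0
Ev 6: PC=6 idx=0 pred=N actual=T -> ctr[0]=2
Ev 7: PC=6 idx=0 pred=T actual=N -> ctr[0]=1
Ev 8: PC=0 idx=0 pred=N actual=N -> ctr[0]=0
Ev 9: PC=1 idx=1 pred=N actual=N -> ctr[1]=0

Answer: 0 0 2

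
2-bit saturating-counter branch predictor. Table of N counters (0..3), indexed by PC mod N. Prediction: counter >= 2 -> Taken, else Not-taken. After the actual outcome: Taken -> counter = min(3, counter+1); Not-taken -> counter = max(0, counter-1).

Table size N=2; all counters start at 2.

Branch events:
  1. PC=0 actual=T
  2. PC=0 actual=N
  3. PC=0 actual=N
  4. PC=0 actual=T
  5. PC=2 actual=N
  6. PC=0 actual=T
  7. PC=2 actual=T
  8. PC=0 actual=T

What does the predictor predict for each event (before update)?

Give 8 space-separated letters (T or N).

Answer: T T T N T N T T

Derivation:
Ev 1: PC=0 idx=0 pred=T actual=T -> ctr[0]=3
Ev 2: PC=0 idx=0 pred=T actual=N -> ctr[0]=2
Ev 3: PC=0 idx=0 pred=T actual=N -> ctr[0]=1
Ev 4: PC=0 idx=0 pred=N actual=T -> ctr[0]=2
Ev 5: PC=2 idx=0 pred=T actual=N -> ctr[0]=1
Ev 6: PC=0 idx=0 pred=N actual=T -> ctr[0]=2
Ev 7: PC=2 idx=0 pred=T actual=T -> ctr[0]=3
Ev 8: PC=0 idx=0 pred=T actual=T -> ctr[0]=3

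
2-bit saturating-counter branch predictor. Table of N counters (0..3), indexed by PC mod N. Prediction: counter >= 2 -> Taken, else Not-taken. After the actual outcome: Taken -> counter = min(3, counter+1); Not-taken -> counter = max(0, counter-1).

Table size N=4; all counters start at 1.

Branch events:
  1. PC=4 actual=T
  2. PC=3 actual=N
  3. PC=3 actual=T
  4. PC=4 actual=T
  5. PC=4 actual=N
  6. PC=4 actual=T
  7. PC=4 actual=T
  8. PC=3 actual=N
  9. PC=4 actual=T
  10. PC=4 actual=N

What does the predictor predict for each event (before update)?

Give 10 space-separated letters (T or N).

Answer: N N N T T T T N T T

Derivation:
Ev 1: PC=4 idx=0 pred=N actual=T -> ctr[0]=2
Ev 2: PC=3 idx=3 pred=N actual=N -> ctr[3]=0
Ev 3: PC=3 idx=3 pred=N actual=T -> ctr[3]=1
Ev 4: PC=4 idx=0 pred=T actual=T -> ctr[0]=3
Ev 5: PC=4 idx=0 pred=T actual=N -> ctr[0]=2
Ev 6: PC=4 idx=0 pred=T actual=T -> ctr[0]=3
Ev 7: PC=4 idx=0 pred=T actual=T -> ctr[0]=3
Ev 8: PC=3 idx=3 pred=N actual=N -> ctr[3]=0
Ev 9: PC=4 idx=0 pred=T actual=T -> ctr[0]=3
Ev 10: PC=4 idx=0 pred=T actual=N -> ctr[0]=2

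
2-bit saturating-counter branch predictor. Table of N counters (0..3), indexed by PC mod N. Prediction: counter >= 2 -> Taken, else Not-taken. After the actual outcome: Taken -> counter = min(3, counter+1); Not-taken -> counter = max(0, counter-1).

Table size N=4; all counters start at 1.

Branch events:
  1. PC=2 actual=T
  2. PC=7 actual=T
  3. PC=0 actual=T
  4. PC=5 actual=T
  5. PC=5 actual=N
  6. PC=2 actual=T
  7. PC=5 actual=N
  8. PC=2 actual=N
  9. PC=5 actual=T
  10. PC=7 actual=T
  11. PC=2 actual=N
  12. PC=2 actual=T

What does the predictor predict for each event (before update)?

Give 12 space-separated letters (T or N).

Ev 1: PC=2 idx=2 pred=N actual=T -> ctr[2]=2
Ev 2: PC=7 idx=3 pred=N actual=T -> ctr[3]=2
Ev 3: PC=0 idx=0 pred=N actual=T -> ctr[0]=2
Ev 4: PC=5 idx=1 pred=N actual=T -> ctr[1]=2
Ev 5: PC=5 idx=1 pred=T actual=N -> ctr[1]=1
Ev 6: PC=2 idx=2 pred=T actual=T -> ctr[2]=3
Ev 7: PC=5 idx=1 pred=N actual=N -> ctr[1]=0
Ev 8: PC=2 idx=2 pred=T actual=N -> ctr[2]=2
Ev 9: PC=5 idx=1 pred=N actual=T -> ctr[1]=1
Ev 10: PC=7 idx=3 pred=T actual=T -> ctr[3]=3
Ev 11: PC=2 idx=2 pred=T actual=N -> ctr[2]=1
Ev 12: PC=2 idx=2 pred=N actual=T -> ctr[2]=2

Answer: N N N N T T N T N T T N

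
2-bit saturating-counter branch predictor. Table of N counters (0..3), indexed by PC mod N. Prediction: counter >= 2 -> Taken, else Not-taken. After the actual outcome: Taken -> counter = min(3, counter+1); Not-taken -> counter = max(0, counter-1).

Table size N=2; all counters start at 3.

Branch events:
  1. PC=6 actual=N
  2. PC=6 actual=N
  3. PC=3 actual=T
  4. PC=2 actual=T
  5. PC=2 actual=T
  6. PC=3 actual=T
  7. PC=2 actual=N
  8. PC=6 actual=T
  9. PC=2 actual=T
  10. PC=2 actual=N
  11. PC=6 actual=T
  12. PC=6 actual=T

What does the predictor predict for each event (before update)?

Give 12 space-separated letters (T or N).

Ev 1: PC=6 idx=0 pred=T actual=N -> ctr[0]=2
Ev 2: PC=6 idx=0 pred=T actual=N -> ctr[0]=1
Ev 3: PC=3 idx=1 pred=T actual=T -> ctr[1]=3
Ev 4: PC=2 idx=0 pred=N actual=T -> ctr[0]=2
Ev 5: PC=2 idx=0 pred=T actual=T -> ctr[0]=3
Ev 6: PC=3 idx=1 pred=T actual=T -> ctr[1]=3
Ev 7: PC=2 idx=0 pred=T actual=N -> ctr[0]=2
Ev 8: PC=6 idx=0 pred=T actual=T -> ctr[0]=3
Ev 9: PC=2 idx=0 pred=T actual=T -> ctr[0]=3
Ev 10: PC=2 idx=0 pred=T actual=N -> ctr[0]=2
Ev 11: PC=6 idx=0 pred=T actual=T -> ctr[0]=3
Ev 12: PC=6 idx=0 pred=T actual=T -> ctr[0]=3

Answer: T T T N T T T T T T T T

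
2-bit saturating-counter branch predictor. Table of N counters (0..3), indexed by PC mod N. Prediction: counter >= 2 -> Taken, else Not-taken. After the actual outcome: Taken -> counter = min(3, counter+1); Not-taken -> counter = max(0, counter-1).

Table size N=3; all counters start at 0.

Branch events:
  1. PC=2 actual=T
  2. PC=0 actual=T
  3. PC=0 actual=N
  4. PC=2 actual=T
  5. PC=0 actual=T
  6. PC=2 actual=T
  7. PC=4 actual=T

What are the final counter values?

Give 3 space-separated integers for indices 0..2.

Answer: 1 1 3

Derivation:
Ev 1: PC=2 idx=2 pred=N actual=T -> ctr[2]=1
Ev 2: PC=0 idx=0 pred=N actual=T -> ctr[0]=1
Ev 3: PC=0 idx=0 pred=N actual=N -> ctr[0]=0
Ev 4: PC=2 idx=2 pred=N actual=T -> ctr[2]=2
Ev 5: PC=0 idx=0 pred=N actual=T -> ctr[0]=1
Ev 6: PC=2 idx=2 pred=T actual=T -> ctr[2]=3
Ev 7: PC=4 idx=1 pred=N actual=T -> ctr[1]=1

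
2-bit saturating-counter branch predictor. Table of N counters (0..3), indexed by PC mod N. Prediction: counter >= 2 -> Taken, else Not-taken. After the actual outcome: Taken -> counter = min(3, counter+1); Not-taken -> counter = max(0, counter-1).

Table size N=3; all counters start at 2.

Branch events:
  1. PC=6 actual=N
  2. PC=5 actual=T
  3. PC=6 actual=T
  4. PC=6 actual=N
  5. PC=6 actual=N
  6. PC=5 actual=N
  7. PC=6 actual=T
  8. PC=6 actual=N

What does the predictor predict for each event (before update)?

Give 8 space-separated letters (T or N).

Answer: T T N T N T N N

Derivation:
Ev 1: PC=6 idx=0 pred=T actual=N -> ctr[0]=1
Ev 2: PC=5 idx=2 pred=T actual=T -> ctr[2]=3
Ev 3: PC=6 idx=0 pred=N actual=T -> ctr[0]=2
Ev 4: PC=6 idx=0 pred=T actual=N -> ctr[0]=1
Ev 5: PC=6 idx=0 pred=N actual=N -> ctr[0]=0
Ev 6: PC=5 idx=2 pred=T actual=N -> ctr[2]=2
Ev 7: PC=6 idx=0 pred=N actual=T -> ctr[0]=1
Ev 8: PC=6 idx=0 pred=N actual=N -> ctr[0]=0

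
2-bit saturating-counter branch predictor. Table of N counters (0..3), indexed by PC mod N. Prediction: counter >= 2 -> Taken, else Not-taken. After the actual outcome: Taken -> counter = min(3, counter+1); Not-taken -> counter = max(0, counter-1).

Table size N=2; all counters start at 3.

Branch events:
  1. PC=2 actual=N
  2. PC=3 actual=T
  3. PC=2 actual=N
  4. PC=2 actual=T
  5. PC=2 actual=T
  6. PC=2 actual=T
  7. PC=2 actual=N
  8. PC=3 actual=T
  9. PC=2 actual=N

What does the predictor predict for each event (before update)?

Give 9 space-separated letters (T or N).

Answer: T T T N T T T T T

Derivation:
Ev 1: PC=2 idx=0 pred=T actual=N -> ctr[0]=2
Ev 2: PC=3 idx=1 pred=T actual=T -> ctr[1]=3
Ev 3: PC=2 idx=0 pred=T actual=N -> ctr[0]=1
Ev 4: PC=2 idx=0 pred=N actual=T -> ctr[0]=2
Ev 5: PC=2 idx=0 pred=T actual=T -> ctr[0]=3
Ev 6: PC=2 idx=0 pred=T actual=T -> ctr[0]=3
Ev 7: PC=2 idx=0 pred=T actual=N -> ctr[0]=2
Ev 8: PC=3 idx=1 pred=T actual=T -> ctr[1]=3
Ev 9: PC=2 idx=0 pred=T actual=N -> ctr[0]=1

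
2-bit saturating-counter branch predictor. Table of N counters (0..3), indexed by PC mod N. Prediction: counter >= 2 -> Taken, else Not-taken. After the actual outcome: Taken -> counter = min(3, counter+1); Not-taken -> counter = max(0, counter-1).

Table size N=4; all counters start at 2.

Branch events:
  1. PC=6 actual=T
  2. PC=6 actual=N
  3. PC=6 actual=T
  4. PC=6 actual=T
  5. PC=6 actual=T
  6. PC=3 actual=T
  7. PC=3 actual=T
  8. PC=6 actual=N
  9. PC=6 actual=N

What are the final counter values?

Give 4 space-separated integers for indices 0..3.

Answer: 2 2 1 3

Derivation:
Ev 1: PC=6 idx=2 pred=T actual=T -> ctr[2]=3
Ev 2: PC=6 idx=2 pred=T actual=N -> ctr[2]=2
Ev 3: PC=6 idx=2 pred=T actual=T -> ctr[2]=3
Ev 4: PC=6 idx=2 pred=T actual=T -> ctr[2]=3
Ev 5: PC=6 idx=2 pred=T actual=T -> ctr[2]=3
Ev 6: PC=3 idx=3 pred=T actual=T -> ctr[3]=3
Ev 7: PC=3 idx=3 pred=T actual=T -> ctr[3]=3
Ev 8: PC=6 idx=2 pred=T actual=N -> ctr[2]=2
Ev 9: PC=6 idx=2 pred=T actual=N -> ctr[2]=1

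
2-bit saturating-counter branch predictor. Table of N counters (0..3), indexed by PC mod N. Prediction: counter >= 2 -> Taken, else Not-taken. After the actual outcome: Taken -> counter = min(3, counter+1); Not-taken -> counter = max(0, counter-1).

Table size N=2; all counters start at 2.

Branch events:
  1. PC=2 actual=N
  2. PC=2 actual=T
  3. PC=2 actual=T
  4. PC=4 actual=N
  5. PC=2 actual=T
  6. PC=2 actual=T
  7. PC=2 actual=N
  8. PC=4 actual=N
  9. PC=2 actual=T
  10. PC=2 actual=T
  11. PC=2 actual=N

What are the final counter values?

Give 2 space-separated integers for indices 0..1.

Answer: 2 2

Derivation:
Ev 1: PC=2 idx=0 pred=T actual=N -> ctr[0]=1
Ev 2: PC=2 idx=0 pred=N actual=T -> ctr[0]=2
Ev 3: PC=2 idx=0 pred=T actual=T -> ctr[0]=3
Ev 4: PC=4 idx=0 pred=T actual=N -> ctr[0]=2
Ev 5: PC=2 idx=0 pred=T actual=T -> ctr[0]=3
Ev 6: PC=2 idx=0 pred=T actual=T -> ctr[0]=3
Ev 7: PC=2 idx=0 pred=T actual=N -> ctr[0]=2
Ev 8: PC=4 idx=0 pred=T actual=N -> ctr[0]=1
Ev 9: PC=2 idx=0 pred=N actual=T -> ctr[0]=2
Ev 10: PC=2 idx=0 pred=T actual=T -> ctr[0]=3
Ev 11: PC=2 idx=0 pred=T actual=N -> ctr[0]=2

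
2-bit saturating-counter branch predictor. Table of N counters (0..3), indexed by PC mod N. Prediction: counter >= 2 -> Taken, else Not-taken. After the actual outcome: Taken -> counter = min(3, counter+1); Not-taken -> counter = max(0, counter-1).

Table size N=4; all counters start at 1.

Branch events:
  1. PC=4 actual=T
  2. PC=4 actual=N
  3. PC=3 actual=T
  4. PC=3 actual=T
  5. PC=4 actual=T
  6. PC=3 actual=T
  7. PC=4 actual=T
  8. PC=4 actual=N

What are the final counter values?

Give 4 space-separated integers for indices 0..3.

Answer: 2 1 1 3

Derivation:
Ev 1: PC=4 idx=0 pred=N actual=T -> ctr[0]=2
Ev 2: PC=4 idx=0 pred=T actual=N -> ctr[0]=1
Ev 3: PC=3 idx=3 pred=N actual=T -> ctr[3]=2
Ev 4: PC=3 idx=3 pred=T actual=T -> ctr[3]=3
Ev 5: PC=4 idx=0 pred=N actual=T -> ctr[0]=2
Ev 6: PC=3 idx=3 pred=T actual=T -> ctr[3]=3
Ev 7: PC=4 idx=0 pred=T actual=T -> ctr[0]=3
Ev 8: PC=4 idx=0 pred=T actual=N -> ctr[0]=2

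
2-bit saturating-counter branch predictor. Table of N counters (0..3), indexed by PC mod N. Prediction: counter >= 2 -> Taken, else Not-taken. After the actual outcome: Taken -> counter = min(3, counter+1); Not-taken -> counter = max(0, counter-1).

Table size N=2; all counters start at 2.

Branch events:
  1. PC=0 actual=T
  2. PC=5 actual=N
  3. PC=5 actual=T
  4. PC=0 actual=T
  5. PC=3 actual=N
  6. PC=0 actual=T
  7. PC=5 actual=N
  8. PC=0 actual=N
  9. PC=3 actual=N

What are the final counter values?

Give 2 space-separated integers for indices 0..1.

Answer: 2 0

Derivation:
Ev 1: PC=0 idx=0 pred=T actual=T -> ctr[0]=3
Ev 2: PC=5 idx=1 pred=T actual=N -> ctr[1]=1
Ev 3: PC=5 idx=1 pred=N actual=T -> ctr[1]=2
Ev 4: PC=0 idx=0 pred=T actual=T -> ctr[0]=3
Ev 5: PC=3 idx=1 pred=T actual=N -> ctr[1]=1
Ev 6: PC=0 idx=0 pred=T actual=T -> ctr[0]=3
Ev 7: PC=5 idx=1 pred=N actual=N -> ctr[1]=0
Ev 8: PC=0 idx=0 pred=T actual=N -> ctr[0]=2
Ev 9: PC=3 idx=1 pred=N actual=N -> ctr[1]=0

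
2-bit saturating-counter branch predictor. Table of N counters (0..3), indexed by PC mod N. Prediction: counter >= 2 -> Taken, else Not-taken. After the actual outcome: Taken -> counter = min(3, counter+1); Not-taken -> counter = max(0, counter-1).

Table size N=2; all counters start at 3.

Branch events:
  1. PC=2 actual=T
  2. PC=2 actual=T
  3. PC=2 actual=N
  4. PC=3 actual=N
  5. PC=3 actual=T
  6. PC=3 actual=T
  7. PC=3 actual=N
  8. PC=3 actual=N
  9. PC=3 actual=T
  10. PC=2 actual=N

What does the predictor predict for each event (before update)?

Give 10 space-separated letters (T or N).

Answer: T T T T T T T T N T

Derivation:
Ev 1: PC=2 idx=0 pred=T actual=T -> ctr[0]=3
Ev 2: PC=2 idx=0 pred=T actual=T -> ctr[0]=3
Ev 3: PC=2 idx=0 pred=T actual=N -> ctr[0]=2
Ev 4: PC=3 idx=1 pred=T actual=N -> ctr[1]=2
Ev 5: PC=3 idx=1 pred=T actual=T -> ctr[1]=3
Ev 6: PC=3 idx=1 pred=T actual=T -> ctr[1]=3
Ev 7: PC=3 idx=1 pred=T actual=N -> ctr[1]=2
Ev 8: PC=3 idx=1 pred=T actual=N -> ctr[1]=1
Ev 9: PC=3 idx=1 pred=N actual=T -> ctr[1]=2
Ev 10: PC=2 idx=0 pred=T actual=N -> ctr[0]=1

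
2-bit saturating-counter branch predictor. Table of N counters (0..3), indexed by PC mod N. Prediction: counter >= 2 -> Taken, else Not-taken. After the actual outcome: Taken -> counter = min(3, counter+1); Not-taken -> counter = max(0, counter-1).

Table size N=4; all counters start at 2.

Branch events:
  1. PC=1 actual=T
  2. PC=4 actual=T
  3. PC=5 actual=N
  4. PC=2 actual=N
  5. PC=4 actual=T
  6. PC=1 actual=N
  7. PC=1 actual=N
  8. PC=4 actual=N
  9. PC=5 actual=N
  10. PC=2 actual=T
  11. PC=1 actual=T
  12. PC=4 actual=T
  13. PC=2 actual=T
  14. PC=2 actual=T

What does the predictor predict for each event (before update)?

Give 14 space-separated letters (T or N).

Ev 1: PC=1 idx=1 pred=T actual=T -> ctr[1]=3
Ev 2: PC=4 idx=0 pred=T actual=T -> ctr[0]=3
Ev 3: PC=5 idx=1 pred=T actual=N -> ctr[1]=2
Ev 4: PC=2 idx=2 pred=T actual=N -> ctr[2]=1
Ev 5: PC=4 idx=0 pred=T actual=T -> ctr[0]=3
Ev 6: PC=1 idx=1 pred=T actual=N -> ctr[1]=1
Ev 7: PC=1 idx=1 pred=N actual=N -> ctr[1]=0
Ev 8: PC=4 idx=0 pred=T actual=N -> ctr[0]=2
Ev 9: PC=5 idx=1 pred=N actual=N -> ctr[1]=0
Ev 10: PC=2 idx=2 pred=N actual=T -> ctr[2]=2
Ev 11: PC=1 idx=1 pred=N actual=T -> ctr[1]=1
Ev 12: PC=4 idx=0 pred=T actual=T -> ctr[0]=3
Ev 13: PC=2 idx=2 pred=T actual=T -> ctr[2]=3
Ev 14: PC=2 idx=2 pred=T actual=T -> ctr[2]=3

Answer: T T T T T T N T N N N T T T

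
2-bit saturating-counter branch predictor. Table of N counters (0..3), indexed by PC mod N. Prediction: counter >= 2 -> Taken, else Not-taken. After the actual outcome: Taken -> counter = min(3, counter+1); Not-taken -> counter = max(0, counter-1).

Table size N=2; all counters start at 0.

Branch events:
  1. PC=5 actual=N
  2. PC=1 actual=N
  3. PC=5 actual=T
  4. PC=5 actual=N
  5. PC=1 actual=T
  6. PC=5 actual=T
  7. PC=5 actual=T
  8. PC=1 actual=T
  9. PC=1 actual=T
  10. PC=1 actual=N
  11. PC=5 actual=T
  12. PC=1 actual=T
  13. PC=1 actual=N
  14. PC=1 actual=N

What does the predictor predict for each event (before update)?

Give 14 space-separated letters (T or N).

Ev 1: PC=5 idx=1 pred=N actual=N -> ctr[1]=0
Ev 2: PC=1 idx=1 pred=N actual=N -> ctr[1]=0
Ev 3: PC=5 idx=1 pred=N actual=T -> ctr[1]=1
Ev 4: PC=5 idx=1 pred=N actual=N -> ctr[1]=0
Ev 5: PC=1 idx=1 pred=N actual=T -> ctr[1]=1
Ev 6: PC=5 idx=1 pred=N actual=T -> ctr[1]=2
Ev 7: PC=5 idx=1 pred=T actual=T -> ctr[1]=3
Ev 8: PC=1 idx=1 pred=T actual=T -> ctr[1]=3
Ev 9: PC=1 idx=1 pred=T actual=T -> ctr[1]=3
Ev 10: PC=1 idx=1 pred=T actual=N -> ctr[1]=2
Ev 11: PC=5 idx=1 pred=T actual=T -> ctr[1]=3
Ev 12: PC=1 idx=1 pred=T actual=T -> ctr[1]=3
Ev 13: PC=1 idx=1 pred=T actual=N -> ctr[1]=2
Ev 14: PC=1 idx=1 pred=T actual=N -> ctr[1]=1

Answer: N N N N N N T T T T T T T T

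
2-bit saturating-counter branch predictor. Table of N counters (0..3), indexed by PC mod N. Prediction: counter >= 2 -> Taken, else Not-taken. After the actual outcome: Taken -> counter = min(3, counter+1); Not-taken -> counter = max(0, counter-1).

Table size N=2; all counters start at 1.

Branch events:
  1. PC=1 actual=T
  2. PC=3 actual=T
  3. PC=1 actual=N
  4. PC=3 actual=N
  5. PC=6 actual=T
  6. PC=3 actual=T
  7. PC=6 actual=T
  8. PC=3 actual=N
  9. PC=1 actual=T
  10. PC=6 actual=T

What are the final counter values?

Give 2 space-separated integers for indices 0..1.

Answer: 3 2

Derivation:
Ev 1: PC=1 idx=1 pred=N actual=T -> ctr[1]=2
Ev 2: PC=3 idx=1 pred=T actual=T -> ctr[1]=3
Ev 3: PC=1 idx=1 pred=T actual=N -> ctr[1]=2
Ev 4: PC=3 idx=1 pred=T actual=N -> ctr[1]=1
Ev 5: PC=6 idx=0 pred=N actual=T -> ctr[0]=2
Ev 6: PC=3 idx=1 pred=N actual=T -> ctr[1]=2
Ev 7: PC=6 idx=0 pred=T actual=T -> ctr[0]=3
Ev 8: PC=3 idx=1 pred=T actual=N -> ctr[1]=1
Ev 9: PC=1 idx=1 pred=N actual=T -> ctr[1]=2
Ev 10: PC=6 idx=0 pred=T actual=T -> ctr[0]=3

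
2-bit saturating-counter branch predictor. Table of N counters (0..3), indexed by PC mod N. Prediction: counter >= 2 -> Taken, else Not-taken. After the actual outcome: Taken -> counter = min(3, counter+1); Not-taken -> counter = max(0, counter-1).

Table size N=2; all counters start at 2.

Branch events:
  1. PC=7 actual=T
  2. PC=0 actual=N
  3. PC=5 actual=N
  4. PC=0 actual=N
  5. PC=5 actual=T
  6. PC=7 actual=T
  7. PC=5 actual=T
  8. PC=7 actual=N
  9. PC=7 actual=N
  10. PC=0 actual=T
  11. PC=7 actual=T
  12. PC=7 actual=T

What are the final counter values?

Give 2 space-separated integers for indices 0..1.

Ev 1: PC=7 idx=1 pred=T actual=T -> ctr[1]=3
Ev 2: PC=0 idx=0 pred=T actual=N -> ctr[0]=1
Ev 3: PC=5 idx=1 pred=T actual=N -> ctr[1]=2
Ev 4: PC=0 idx=0 pred=N actual=N -> ctr[0]=0
Ev 5: PC=5 idx=1 pred=T actual=T -> ctr[1]=3
Ev 6: PC=7 idx=1 pred=T actual=T -> ctr[1]=3
Ev 7: PC=5 idx=1 pred=T actual=T -> ctr[1]=3
Ev 8: PC=7 idx=1 pred=T actual=N -> ctr[1]=2
Ev 9: PC=7 idx=1 pred=T actual=N -> ctr[1]=1
Ev 10: PC=0 idx=0 pred=N actual=T -> ctr[0]=1
Ev 11: PC=7 idx=1 pred=N actual=T -> ctr[1]=2
Ev 12: PC=7 idx=1 pred=T actual=T -> ctr[1]=3

Answer: 1 3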